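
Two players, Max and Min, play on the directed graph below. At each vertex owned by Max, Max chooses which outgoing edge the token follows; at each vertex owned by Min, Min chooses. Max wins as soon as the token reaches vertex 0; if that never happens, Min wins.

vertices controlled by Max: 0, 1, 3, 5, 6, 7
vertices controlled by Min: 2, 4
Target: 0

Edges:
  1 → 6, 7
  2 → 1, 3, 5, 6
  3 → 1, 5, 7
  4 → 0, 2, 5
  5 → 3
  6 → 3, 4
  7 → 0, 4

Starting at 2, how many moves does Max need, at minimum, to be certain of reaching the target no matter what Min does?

A0 = {0}
A1: add {7} — 7 (Max) has 7→0.
A2: add {1, 3} — 1 (Max) has 1→7; 3 (Max) has 3→7.
A3: add {5, 6} — 5 (Max) has 5→3; 6 (Max) has 6→3.
A4: add {2} — 2 (Min): all of {1, 3, 5, 6} already in.
2 enters the attractor at level 4, so Max can force the target in 4 moves from there.

4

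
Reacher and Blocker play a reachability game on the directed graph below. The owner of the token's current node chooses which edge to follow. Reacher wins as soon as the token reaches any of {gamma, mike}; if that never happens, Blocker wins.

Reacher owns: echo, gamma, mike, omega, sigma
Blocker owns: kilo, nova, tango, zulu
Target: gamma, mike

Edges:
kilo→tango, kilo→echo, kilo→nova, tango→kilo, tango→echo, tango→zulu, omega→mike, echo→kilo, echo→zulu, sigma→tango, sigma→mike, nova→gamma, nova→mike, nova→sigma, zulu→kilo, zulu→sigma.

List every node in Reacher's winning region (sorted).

A0 = {gamma, mike}
A1: add {omega, sigma} — omega (Reacher) has omega→mike; sigma (Reacher) has sigma→mike.
A2: add {nova} — nova (Blocker): all of {gamma, mike, sigma} already in.
A3 = A2; e.g. kilo (Blocker) can still go to tango. Fixed point.
Reacher's winning region = {gamma, mike, nova, omega, sigma}.

gamma, mike, nova, omega, sigma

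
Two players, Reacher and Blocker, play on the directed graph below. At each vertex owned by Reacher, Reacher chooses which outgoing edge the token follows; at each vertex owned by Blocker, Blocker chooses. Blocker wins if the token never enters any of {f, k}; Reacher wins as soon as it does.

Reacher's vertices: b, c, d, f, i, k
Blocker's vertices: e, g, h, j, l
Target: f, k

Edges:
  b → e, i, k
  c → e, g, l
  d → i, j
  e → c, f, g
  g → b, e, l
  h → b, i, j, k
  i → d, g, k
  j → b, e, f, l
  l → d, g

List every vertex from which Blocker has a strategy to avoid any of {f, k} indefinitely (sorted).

A0 = {f, k}
A1: add {b, i} — b (Reacher) has b→k; i (Reacher) has i→k.
A2: add {d} — d (Reacher) has d→i.
A3 = A2; e.g. c (Reacher) has no edge into A2. Fixed point.
Reacher's attractor = {b, d, f, i, k}; Blocker avoids the target exactly from the complement.

c, e, g, h, j, l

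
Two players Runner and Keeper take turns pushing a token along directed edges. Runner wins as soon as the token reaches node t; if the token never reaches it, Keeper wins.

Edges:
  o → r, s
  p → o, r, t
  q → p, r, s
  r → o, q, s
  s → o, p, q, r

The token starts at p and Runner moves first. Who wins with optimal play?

Track states (vertex, player-to-move).
A0 = {(t,Runner), (t,Keeper)}
A1: add {(p,Runner)}.
(p,Runner) ∈ A1 ⇒ Runner forces the target.

Runner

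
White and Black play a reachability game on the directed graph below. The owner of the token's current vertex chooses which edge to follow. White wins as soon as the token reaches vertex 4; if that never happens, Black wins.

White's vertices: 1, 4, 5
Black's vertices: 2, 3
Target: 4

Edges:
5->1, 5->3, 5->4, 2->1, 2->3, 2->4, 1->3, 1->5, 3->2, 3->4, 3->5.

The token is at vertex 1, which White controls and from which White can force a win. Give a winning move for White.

A0 = {4}
A1: add {5} — 5 (White) has 5→4.
A2: add {1} — 1 (White) has 1→5.
A3 = A2; e.g. 2 (Black) can still go to 3. Fixed point.
From 1, successor 5 is in the attractor (rank 1); the other successor 3 is not.

5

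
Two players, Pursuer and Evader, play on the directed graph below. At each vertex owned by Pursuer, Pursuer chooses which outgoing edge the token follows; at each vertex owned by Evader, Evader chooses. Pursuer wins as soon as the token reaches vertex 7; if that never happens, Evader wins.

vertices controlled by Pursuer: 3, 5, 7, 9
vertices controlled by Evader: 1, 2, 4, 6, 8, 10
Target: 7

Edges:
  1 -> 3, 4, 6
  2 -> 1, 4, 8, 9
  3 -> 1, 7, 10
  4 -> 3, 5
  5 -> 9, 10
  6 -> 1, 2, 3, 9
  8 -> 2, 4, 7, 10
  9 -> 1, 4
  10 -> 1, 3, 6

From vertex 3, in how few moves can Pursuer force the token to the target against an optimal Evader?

1

A0 = {7}
A1: add {3} — 3 (Pursuer) has 3→7.
A2 = A1; e.g. 1 (Evader) can still go to 4. Fixed point.
3 enters the attractor at level 1, so Pursuer can force the target in 1 move from there.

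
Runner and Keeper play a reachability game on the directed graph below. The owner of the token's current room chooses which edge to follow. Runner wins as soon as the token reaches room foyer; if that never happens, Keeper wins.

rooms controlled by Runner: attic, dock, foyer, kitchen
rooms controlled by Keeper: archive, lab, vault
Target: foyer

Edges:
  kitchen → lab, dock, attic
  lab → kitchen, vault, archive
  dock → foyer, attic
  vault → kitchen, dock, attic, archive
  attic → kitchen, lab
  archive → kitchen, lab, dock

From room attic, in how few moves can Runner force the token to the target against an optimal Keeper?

3

A0 = {foyer}
A1: add {dock} — dock (Runner) has dock→foyer.
A2: add {kitchen} — kitchen (Runner) has kitchen→dock.
A3: add {attic} — attic (Runner) has attic→kitchen.
A4 = A3; e.g. lab (Keeper) can still go to vault. Fixed point.
attic enters the attractor at level 3, so Runner can force the target in 3 moves from there.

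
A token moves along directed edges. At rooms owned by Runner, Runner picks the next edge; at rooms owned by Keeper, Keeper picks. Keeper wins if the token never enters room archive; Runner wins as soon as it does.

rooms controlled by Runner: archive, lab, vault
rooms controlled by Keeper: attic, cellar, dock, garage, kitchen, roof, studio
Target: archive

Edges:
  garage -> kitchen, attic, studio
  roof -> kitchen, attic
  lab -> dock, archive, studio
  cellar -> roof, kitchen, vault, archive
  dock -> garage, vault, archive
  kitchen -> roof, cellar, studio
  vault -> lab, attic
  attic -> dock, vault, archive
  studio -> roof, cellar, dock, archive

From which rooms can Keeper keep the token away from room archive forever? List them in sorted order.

A0 = {archive}
A1: add {lab} — lab (Runner) has lab→archive.
A2: add {vault} — vault (Runner) has vault→lab.
A3 = A2; e.g. garage (Keeper) can still go to kitchen. Fixed point.
Runner's attractor = {archive, lab, vault}; Keeper avoids the target exactly from the complement.

attic, cellar, dock, garage, kitchen, roof, studio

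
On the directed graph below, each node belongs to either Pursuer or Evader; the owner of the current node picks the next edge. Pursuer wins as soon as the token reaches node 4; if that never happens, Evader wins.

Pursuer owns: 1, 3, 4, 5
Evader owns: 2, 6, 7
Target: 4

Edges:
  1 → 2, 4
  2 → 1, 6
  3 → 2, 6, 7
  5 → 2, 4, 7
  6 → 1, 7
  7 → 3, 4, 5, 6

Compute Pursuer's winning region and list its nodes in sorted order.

A0 = {4}
A1: add {1, 5} — 1 (Pursuer) has 1→4; 5 (Pursuer) has 5→4.
A2 = A1; e.g. 2 (Evader) can still go to 6. Fixed point.
Pursuer's winning region = {1, 4, 5}.

1, 4, 5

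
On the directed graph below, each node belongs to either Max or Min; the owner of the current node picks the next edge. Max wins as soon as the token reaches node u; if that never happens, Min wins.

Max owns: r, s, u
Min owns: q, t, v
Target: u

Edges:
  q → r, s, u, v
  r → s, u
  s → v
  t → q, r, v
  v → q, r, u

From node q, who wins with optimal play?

Min

A0 = {u}
A1: add {r} — r (Max) has r→u.
A2 = A1; e.g. q (Min) can still go to s. Fixed point.
q never enters the attractor, so Min can avoid the target forever.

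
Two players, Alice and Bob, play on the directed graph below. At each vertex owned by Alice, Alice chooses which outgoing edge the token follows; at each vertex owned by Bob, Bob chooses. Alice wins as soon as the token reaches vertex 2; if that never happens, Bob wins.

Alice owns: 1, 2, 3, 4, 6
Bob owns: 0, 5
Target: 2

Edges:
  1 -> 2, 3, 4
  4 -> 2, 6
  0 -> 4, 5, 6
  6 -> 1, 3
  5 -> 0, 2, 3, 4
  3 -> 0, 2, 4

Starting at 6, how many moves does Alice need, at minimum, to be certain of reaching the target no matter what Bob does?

A0 = {2}
A1: add {1, 3, 4} — 1 (Alice) has 1→2; 3 (Alice) has 3→2; 4 (Alice) has 4→2.
A2: add {6} — 6 (Alice) has 6→1.
A3 = A2; e.g. 0 (Bob) can still go to 5. Fixed point.
6 enters the attractor at level 2, so Alice can force the target in 2 moves from there.

2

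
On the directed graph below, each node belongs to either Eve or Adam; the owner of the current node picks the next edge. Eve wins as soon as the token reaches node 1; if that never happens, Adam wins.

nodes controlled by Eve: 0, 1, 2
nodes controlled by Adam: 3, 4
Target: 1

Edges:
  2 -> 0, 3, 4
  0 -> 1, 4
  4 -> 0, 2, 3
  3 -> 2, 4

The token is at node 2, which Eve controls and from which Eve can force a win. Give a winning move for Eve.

A0 = {1}
A1: add {0} — 0 (Eve) has 0→1.
A2: add {2} — 2 (Eve) has 2→0.
A3 = A2; e.g. 3 (Adam) can still go to 4. Fixed point.
From 2, successor 0 is in the attractor (rank 1); the other successors 3, 4 are not.

0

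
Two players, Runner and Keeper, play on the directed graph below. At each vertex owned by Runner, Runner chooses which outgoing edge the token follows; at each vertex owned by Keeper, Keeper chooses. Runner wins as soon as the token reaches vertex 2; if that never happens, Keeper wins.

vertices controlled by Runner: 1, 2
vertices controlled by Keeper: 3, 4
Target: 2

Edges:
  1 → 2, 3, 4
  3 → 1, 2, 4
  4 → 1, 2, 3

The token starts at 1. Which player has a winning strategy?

Runner

A0 = {2}
A1: add {1} — 1 (Runner) has 1→2.
A2 = A1; e.g. 3 (Keeper) can still go to 4. Fixed point.
1 ∈ A1, so Runner can force the target.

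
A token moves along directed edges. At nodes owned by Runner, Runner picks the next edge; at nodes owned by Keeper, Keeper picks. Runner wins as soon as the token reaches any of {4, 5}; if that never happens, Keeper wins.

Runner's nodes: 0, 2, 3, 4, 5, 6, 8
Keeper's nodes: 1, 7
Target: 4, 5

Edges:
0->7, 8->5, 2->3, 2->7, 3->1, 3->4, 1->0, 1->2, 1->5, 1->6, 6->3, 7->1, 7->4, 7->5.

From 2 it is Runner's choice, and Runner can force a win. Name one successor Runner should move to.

3

A0 = {4, 5}
A1: add {3, 8} — 3 (Runner) has 3→4; 8 (Runner) has 8→5.
A2: add {2, 6} — 2 (Runner) has 2→3; 6 (Runner) has 6→3.
A3 = A2; e.g. 0 (Runner) has no edge into A2. Fixed point.
From 2, successor 3 is in the attractor (rank 1); the other successor 7 is not.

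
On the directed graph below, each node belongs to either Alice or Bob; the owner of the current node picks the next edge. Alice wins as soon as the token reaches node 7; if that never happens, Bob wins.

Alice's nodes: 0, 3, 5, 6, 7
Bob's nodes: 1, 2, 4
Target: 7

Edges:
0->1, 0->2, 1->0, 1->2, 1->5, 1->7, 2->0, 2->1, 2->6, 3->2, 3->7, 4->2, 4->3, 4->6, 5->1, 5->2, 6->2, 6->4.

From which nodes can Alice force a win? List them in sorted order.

3, 7

A0 = {7}
A1: add {3} — 3 (Alice) has 3→7.
A2 = A1; e.g. 0 (Alice) has no edge into A1. Fixed point.
Alice's winning region = {3, 7}.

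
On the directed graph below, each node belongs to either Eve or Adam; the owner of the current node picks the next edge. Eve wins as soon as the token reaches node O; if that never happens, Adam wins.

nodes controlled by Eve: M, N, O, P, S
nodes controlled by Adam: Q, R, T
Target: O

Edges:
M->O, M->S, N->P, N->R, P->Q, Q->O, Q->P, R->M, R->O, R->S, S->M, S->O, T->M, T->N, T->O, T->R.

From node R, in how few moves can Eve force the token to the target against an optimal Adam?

A0 = {O}
A1: add {M, S} — M (Eve) has M→O; S (Eve) has S→O.
A2: add {R} — R (Adam): all of {M, O, S} already in.
R enters the attractor at level 2, so Eve can force the target in 2 moves from there.

2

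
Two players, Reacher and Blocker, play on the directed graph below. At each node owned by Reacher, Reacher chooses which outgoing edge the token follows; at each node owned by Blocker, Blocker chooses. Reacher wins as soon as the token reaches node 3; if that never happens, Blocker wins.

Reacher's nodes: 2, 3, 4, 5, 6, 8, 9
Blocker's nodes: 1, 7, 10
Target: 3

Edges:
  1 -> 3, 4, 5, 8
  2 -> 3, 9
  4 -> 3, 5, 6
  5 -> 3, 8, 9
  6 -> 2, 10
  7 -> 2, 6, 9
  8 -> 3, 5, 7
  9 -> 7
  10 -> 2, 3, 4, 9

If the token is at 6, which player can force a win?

Reacher

A0 = {3}
A1: add {2, 4, 5, 8} — 2 (Reacher) has 2→3; 4 (Reacher) has 4→3; 5 (Reacher) has 5→3; 8 (Reacher) has 8→3.
A2: add {1, 6} — 1 (Blocker): all of {3, 4, 5, 8} already in; 6 (Reacher) has 6→2.
A3 = A2; e.g. 7 (Blocker) can still go to 9. Fixed point.
6 ∈ A2, so Reacher can force the target.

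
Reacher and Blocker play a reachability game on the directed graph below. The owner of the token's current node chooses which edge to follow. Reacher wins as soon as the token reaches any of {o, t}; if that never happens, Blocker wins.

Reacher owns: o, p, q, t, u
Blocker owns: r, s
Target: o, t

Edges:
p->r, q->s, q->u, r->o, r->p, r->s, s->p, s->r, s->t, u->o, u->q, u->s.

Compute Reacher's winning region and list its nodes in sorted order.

o, q, t, u

A0 = {o, t}
A1: add {u} — u (Reacher) has u→o.
A2: add {q} — q (Reacher) has q→u.
A3 = A2; e.g. p (Reacher) has no edge into A2. Fixed point.
Reacher's winning region = {o, q, t, u}.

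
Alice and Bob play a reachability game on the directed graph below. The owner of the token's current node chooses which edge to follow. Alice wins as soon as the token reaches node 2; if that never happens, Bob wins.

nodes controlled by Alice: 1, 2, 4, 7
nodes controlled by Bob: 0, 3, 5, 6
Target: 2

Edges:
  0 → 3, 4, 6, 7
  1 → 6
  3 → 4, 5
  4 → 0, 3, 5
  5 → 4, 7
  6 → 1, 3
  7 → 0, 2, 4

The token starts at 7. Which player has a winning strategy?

Alice

A0 = {2}
A1: add {7} — 7 (Alice) has 7→2.
A2 = A1; e.g. 0 (Bob) can still go to 3. Fixed point.
7 ∈ A1, so Alice can force the target.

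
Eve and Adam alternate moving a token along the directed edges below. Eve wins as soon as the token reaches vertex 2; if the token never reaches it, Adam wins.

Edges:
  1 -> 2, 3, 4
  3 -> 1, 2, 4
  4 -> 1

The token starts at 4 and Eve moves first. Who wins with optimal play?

Track states (vertex, player-to-move).
A0 = {(2,Eve), (2,Adam)}
A1: add {(1,Eve), (3,Eve)}.
A2: add {(4,Adam)}.
A3 = A2; e.g. (1,Adam) stays out. (4,Eve) never enters ⇒ Adam avoids the target.

Adam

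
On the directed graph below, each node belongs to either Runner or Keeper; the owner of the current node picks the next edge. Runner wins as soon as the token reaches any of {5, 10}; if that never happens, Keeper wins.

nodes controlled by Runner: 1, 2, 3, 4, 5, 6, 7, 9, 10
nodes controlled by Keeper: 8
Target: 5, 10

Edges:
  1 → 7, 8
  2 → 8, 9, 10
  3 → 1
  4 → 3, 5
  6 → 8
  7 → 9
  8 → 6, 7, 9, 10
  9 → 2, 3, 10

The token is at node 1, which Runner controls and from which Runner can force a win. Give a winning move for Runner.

A0 = {5, 10}
A1: add {2, 4, 9} — 2 (Runner) has 2→10; 4 (Runner) has 4→5; 9 (Runner) has 9→10.
A2: add {7} — 7 (Runner) has 7→9.
A3: add {1} — 1 (Runner) has 1→7.
A4: add {3} — 3 (Runner) has 3→1.
A5 = A4; e.g. 6 (Runner) has no edge into A4. Fixed point.
From 1, successor 7 is in the attractor (rank 2); the other successor 8 is not.

7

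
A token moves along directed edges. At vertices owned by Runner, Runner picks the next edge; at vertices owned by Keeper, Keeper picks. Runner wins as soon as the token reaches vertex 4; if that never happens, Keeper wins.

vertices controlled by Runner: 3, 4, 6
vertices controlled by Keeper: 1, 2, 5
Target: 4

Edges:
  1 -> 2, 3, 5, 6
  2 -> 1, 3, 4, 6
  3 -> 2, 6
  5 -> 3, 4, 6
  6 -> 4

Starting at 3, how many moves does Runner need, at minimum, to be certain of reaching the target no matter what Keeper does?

2

A0 = {4}
A1: add {6} — 6 (Runner) has 6→4.
A2: add {3} — 3 (Runner) has 3→6.
3 enters the attractor at level 2, so Runner can force the target in 2 moves from there.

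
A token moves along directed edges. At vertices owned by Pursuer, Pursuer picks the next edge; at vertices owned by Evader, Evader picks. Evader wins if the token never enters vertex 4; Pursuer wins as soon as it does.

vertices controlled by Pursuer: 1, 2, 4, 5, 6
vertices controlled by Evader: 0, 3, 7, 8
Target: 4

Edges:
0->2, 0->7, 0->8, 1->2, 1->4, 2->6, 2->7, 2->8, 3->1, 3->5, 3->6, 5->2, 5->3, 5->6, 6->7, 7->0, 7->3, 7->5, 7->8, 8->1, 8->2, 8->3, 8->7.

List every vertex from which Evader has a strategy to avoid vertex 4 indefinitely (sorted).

0, 2, 3, 5, 6, 7, 8

A0 = {4}
A1: add {1} — 1 (Pursuer) has 1→4.
A2 = A1; e.g. 0 (Evader) can still go to 2. Fixed point.
Pursuer's attractor = {1, 4}; Evader avoids the target exactly from the complement.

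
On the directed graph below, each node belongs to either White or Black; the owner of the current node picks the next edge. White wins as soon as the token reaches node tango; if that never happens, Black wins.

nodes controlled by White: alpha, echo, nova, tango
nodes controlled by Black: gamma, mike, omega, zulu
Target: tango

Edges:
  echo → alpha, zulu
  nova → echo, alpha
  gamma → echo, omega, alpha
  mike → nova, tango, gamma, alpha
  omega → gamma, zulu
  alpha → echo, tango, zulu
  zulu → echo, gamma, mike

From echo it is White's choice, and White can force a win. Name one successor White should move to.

A0 = {tango}
A1: add {alpha} — alpha (White) has alpha→tango.
A2: add {echo, nova} — echo (White) has echo→alpha; nova (White) has nova→alpha.
A3 = A2; e.g. gamma (Black) can still go to omega. Fixed point.
From echo, successor alpha is in the attractor (rank 1); the other successor zulu is not.

alpha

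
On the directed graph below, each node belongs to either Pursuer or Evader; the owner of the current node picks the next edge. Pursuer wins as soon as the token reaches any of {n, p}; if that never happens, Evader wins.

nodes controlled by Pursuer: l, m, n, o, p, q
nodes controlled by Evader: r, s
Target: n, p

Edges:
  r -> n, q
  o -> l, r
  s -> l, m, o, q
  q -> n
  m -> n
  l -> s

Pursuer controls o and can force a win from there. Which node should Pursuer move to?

A0 = {n, p}
A1: add {m, q} — m (Pursuer) has m→n; q (Pursuer) has q→n.
A2: add {r} — r (Evader): all of {n, q} already in.
A3: add {o} — o (Pursuer) has o→r.
A4 = A3; e.g. l (Pursuer) has no edge into A3. Fixed point.
From o, successor r is in the attractor (rank 2); the other successor l is not.

r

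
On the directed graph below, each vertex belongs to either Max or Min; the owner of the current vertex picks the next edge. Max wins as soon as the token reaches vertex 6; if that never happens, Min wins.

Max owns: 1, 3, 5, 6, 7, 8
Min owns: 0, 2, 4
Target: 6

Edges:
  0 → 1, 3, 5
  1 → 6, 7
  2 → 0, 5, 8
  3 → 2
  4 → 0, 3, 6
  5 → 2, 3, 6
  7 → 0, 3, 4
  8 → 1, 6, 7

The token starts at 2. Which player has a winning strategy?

A0 = {6}
A1: add {1, 5, 8} — 1 (Max) has 1→6; 5 (Max) has 5→6; 8 (Max) has 8→6.
A2 = A1; e.g. 0 (Min) can still go to 3. Fixed point.
2 never enters the attractor, so Min can avoid the target forever.

Min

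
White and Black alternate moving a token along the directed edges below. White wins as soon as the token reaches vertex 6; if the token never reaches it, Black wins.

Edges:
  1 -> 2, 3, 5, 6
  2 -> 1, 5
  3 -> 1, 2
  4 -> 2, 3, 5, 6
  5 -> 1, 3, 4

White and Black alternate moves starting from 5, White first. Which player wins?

Track states (vertex, player-to-move).
A0 = {(6,White), (6,Black)}
A1: add {(1,White), (4,White)}.
A2 = A1; e.g. (1,Black) stays out. (5,White) never enters ⇒ Black avoids the target.

Black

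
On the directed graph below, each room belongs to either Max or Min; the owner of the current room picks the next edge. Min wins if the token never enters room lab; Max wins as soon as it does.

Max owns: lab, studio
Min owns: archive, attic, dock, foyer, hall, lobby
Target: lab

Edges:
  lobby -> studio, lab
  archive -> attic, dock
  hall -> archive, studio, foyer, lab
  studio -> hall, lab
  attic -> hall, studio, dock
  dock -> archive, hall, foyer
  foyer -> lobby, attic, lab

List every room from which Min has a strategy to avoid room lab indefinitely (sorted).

A0 = {lab}
A1: add {studio} — studio (Max) has studio→lab.
A2: add {lobby} — lobby (Min): all of {studio, lab} already in.
A3 = A2; e.g. archive (Min) can still go to attic. Fixed point.
Max's attractor = {lab, lobby, studio}; Min avoids the target exactly from the complement.

archive, attic, dock, foyer, hall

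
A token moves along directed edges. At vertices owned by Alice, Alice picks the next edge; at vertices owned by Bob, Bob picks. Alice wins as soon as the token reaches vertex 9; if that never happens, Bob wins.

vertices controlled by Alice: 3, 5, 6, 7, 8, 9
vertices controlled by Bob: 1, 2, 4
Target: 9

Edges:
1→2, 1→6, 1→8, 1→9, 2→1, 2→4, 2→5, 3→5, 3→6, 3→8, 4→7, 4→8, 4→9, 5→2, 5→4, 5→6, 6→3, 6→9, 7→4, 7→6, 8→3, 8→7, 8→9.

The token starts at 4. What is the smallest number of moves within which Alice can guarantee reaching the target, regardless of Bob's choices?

A0 = {9}
A1: add {6, 8} — 6 (Alice) has 6→9; 8 (Alice) has 8→9.
A2: add {3, 5, 7} — 3 (Alice) has 3→6; 5 (Alice) has 5→6; 7 (Alice) has 7→6.
A3: add {4} — 4 (Bob): all of {7, 8, 9} already in.
A4 = A3; e.g. 1 (Bob) can still go to 2. Fixed point.
4 enters the attractor at level 3, so Alice can force the target in 3 moves from there.

3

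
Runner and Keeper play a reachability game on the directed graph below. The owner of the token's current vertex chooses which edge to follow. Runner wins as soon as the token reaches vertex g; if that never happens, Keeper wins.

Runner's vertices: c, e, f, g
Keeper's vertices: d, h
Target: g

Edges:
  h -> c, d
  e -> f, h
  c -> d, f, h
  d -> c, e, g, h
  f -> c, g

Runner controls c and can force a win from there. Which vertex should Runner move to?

f

A0 = {g}
A1: add {f} — f (Runner) has f→g.
A2: add {c, e} — c (Runner) has c→f; e (Runner) has e→f.
A3 = A2; e.g. d (Keeper) can still go to h. Fixed point.
From c, successor f is in the attractor (rank 1); the other successors d, h are not.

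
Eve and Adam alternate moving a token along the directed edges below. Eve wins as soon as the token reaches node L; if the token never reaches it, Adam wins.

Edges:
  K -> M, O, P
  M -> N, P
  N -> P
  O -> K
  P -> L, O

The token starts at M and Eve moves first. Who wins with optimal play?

Track states (vertex, player-to-move).
A0 = {(L,Eve), (L,Adam)}
A1: add {(P,Eve)}.
A2: add {(N,Adam)}.
A3: add {(M,Eve)}.
(M,Eve) ∈ A3 ⇒ Eve forces the target.

Eve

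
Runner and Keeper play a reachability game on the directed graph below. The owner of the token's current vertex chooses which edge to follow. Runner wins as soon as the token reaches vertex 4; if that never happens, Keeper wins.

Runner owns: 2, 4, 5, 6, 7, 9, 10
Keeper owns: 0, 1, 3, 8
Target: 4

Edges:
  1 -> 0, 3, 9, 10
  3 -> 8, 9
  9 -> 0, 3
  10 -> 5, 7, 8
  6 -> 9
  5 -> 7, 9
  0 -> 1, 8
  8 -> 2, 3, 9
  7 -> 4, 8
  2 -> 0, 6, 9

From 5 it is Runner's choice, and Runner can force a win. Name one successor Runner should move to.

7

A0 = {4}
A1: add {7} — 7 (Runner) has 7→4.
A2: add {5, 10} — 5 (Runner) has 5→7; 10 (Runner) has 10→7.
A3 = A2; e.g. 0 (Keeper) can still go to 1. Fixed point.
From 5, successor 7 is in the attractor (rank 1); the other successor 9 is not.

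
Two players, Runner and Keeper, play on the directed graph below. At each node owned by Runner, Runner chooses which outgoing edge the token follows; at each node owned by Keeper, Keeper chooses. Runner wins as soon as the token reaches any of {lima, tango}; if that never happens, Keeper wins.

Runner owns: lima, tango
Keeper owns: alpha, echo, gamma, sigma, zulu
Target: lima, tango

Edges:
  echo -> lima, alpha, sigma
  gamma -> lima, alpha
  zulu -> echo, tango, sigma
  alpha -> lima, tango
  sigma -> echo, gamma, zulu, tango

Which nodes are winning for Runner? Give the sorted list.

A0 = {lima, tango}
A1: add {alpha} — alpha (Keeper): all of {lima, tango} already in.
A2: add {gamma} — gamma (Keeper): all of {lima, alpha} already in.
A3 = A2; e.g. echo (Keeper) can still go to sigma. Fixed point.
Runner's winning region = {alpha, gamma, lima, tango}.

alpha, gamma, lima, tango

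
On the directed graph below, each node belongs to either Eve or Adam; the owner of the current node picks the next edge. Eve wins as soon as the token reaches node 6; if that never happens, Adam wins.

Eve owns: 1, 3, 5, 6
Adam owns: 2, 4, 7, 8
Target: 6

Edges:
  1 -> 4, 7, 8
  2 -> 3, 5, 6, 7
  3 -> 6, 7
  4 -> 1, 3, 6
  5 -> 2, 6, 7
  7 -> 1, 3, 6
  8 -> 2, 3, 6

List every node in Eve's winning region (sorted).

A0 = {6}
A1: add {3, 5} — 3 (Eve) has 3→6; 5 (Eve) has 5→6.
A2 = A1; e.g. 1 (Eve) has no edge into A1. Fixed point.
Eve's winning region = {3, 5, 6}.

3, 5, 6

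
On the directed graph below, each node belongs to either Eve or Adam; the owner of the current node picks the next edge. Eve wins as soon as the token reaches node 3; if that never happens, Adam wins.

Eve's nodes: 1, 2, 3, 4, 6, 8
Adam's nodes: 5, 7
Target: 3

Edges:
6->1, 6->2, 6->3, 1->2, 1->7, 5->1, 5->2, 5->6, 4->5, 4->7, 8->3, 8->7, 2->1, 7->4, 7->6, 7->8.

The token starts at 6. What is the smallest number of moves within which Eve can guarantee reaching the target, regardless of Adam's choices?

1

A0 = {3}
A1: add {6, 8} — 6 (Eve) has 6→3; 8 (Eve) has 8→3.
A2 = A1; e.g. 1 (Eve) has no edge into A1. Fixed point.
6 enters the attractor at level 1, so Eve can force the target in 1 move from there.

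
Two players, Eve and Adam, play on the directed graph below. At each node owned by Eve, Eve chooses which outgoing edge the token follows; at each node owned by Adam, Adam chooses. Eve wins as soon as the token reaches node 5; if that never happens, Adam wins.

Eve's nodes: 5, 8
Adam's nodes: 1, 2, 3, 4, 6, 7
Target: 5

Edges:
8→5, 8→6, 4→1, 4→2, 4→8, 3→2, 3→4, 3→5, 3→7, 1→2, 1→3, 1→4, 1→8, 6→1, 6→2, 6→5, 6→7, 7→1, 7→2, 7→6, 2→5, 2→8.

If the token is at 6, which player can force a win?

Adam

A0 = {5}
A1: add {8} — 8 (Eve) has 8→5.
A2: add {2} — 2 (Adam): all of {5, 8} already in.
A3 = A2; e.g. 1 (Adam) can still go to 3. Fixed point.
6 never enters the attractor, so Adam can avoid the target forever.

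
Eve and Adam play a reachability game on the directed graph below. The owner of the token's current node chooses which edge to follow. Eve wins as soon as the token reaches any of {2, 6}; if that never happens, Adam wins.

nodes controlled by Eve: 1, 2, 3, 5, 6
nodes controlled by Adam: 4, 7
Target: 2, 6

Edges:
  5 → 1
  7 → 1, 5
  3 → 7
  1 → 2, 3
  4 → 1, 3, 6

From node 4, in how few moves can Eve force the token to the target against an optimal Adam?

5

A0 = {2, 6}
A1: add {1} — 1 (Eve) has 1→2.
A2: add {5} — 5 (Eve) has 5→1.
A3: add {7} — 7 (Adam): all of {1, 5} already in.
A4: add {3} — 3 (Eve) has 3→7.
A5: add {4} — 4 (Adam): all of {1, 3, 6} already in.
A5 = all vertices. Fixed point.
4 enters the attractor at level 5, so Eve can force the target in 5 moves from there.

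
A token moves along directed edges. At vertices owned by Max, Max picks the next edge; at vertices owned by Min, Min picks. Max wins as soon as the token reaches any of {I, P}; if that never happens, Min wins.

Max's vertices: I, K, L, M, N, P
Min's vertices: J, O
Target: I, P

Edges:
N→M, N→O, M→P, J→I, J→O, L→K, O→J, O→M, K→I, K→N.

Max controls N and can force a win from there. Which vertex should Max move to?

M

A0 = {I, P}
A1: add {K, M} — K (Max) has K→I; M (Max) has M→P.
A2: add {L, N} — L (Max) has L→K; N (Max) has N→M.
A3 = A2; e.g. J (Min) can still go to O. Fixed point.
From N, successor M is in the attractor (rank 1); the other successor O is not.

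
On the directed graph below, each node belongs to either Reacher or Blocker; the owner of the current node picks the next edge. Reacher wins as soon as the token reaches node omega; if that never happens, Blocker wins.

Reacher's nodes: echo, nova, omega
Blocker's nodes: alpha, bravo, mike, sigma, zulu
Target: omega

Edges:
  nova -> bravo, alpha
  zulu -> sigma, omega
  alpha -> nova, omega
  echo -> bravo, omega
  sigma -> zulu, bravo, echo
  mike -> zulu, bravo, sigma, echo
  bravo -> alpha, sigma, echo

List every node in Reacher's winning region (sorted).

A0 = {omega}
A1: add {echo} — echo (Reacher) has echo→omega.
A2 = A1; e.g. zulu (Blocker) can still go to sigma. Fixed point.
Reacher's winning region = {echo, omega}.

echo, omega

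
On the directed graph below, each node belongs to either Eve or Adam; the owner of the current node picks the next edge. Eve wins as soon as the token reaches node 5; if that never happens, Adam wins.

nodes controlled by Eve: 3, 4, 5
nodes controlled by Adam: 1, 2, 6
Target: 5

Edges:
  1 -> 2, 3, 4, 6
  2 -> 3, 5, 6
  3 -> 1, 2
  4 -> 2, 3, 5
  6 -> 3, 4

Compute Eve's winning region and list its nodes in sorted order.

4, 5

A0 = {5}
A1: add {4} — 4 (Eve) has 4→5.
A2 = A1; e.g. 1 (Adam) can still go to 2. Fixed point.
Eve's winning region = {4, 5}.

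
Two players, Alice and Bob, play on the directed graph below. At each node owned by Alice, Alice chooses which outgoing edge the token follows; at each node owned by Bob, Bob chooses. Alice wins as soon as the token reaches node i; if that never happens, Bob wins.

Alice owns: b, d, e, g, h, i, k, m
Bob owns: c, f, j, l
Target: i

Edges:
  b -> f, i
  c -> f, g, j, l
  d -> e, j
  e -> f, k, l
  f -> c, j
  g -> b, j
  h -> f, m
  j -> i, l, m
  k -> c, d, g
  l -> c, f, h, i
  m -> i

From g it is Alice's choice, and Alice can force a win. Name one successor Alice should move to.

A0 = {i}
A1: add {b, m} — b (Alice) has b→i; m (Alice) has m→i.
A2: add {g, h} — g (Alice) has g→b; h (Alice) has h→m.
A3: add {k} — k (Alice) has k→g.
A4: add {e} — e (Alice) has e→k.
A5: add {d} — d (Alice) has d→e.
A6 = A5; e.g. c (Bob) can still go to f. Fixed point.
From g, successor b is in the attractor (rank 1); the other successor j is not.

b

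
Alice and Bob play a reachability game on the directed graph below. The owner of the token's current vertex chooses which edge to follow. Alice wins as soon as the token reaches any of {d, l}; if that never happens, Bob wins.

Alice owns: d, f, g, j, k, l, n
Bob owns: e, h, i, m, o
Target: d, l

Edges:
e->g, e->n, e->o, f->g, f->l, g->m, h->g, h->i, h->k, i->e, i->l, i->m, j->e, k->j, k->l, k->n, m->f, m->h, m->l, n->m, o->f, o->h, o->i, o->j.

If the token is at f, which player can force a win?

A0 = {d, l}
A1: add {f, k} — f (Alice) has f→l; k (Alice) has k→l.
A2 = A1; e.g. e (Bob) can still go to g. Fixed point.
f ∈ A1, so Alice can force the target.

Alice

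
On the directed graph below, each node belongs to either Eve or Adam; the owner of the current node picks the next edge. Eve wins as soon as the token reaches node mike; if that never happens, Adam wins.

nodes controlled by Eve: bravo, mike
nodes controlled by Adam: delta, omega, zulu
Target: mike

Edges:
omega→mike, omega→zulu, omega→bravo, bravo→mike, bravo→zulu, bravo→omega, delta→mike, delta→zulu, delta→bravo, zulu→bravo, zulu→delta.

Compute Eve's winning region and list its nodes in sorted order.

bravo, mike

A0 = {mike}
A1: add {bravo} — bravo (Eve) has bravo→mike.
A2 = A1; e.g. zulu (Adam) can still go to delta. Fixed point.
Eve's winning region = {bravo, mike}.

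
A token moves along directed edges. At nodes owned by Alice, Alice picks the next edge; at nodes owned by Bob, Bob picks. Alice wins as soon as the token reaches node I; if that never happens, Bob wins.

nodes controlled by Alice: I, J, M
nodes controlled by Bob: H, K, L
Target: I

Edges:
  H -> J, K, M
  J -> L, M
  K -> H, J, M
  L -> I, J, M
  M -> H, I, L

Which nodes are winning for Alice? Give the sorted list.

I, J, L, M

A0 = {I}
A1: add {M} — M (Alice) has M→I.
A2: add {J} — J (Alice) has J→M.
A3: add {L} — L (Bob): all of {I, J, M} already in.
A4 = A3; e.g. H (Bob) can still go to K. Fixed point.
Alice's winning region = {I, J, L, M}.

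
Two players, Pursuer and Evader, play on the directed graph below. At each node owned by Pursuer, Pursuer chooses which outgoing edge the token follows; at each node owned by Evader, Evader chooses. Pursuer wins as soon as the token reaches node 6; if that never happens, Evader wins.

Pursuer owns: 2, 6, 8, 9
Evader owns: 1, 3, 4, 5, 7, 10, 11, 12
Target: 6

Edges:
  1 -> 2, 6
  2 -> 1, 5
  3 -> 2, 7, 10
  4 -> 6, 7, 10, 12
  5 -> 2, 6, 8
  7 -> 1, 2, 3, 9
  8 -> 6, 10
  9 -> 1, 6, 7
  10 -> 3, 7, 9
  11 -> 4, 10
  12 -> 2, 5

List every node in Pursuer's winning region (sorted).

6, 8, 9

A0 = {6}
A1: add {8, 9} — 8 (Pursuer) has 8→6; 9 (Pursuer) has 9→6.
A2 = A1; e.g. 1 (Evader) can still go to 2. Fixed point.
Pursuer's winning region = {6, 8, 9}.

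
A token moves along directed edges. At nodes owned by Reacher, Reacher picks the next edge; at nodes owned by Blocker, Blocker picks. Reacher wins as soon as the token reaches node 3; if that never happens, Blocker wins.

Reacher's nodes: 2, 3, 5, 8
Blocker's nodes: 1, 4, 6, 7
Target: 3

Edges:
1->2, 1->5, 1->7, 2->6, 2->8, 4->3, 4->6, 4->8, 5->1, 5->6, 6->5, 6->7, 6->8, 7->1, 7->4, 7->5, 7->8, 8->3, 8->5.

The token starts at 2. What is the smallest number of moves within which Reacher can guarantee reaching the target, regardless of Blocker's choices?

A0 = {3}
A1: add {8} — 8 (Reacher) has 8→3.
A2: add {2} — 2 (Reacher) has 2→8.
A3 = A2; e.g. 1 (Blocker) can still go to 5. Fixed point.
2 enters the attractor at level 2, so Reacher can force the target in 2 moves from there.

2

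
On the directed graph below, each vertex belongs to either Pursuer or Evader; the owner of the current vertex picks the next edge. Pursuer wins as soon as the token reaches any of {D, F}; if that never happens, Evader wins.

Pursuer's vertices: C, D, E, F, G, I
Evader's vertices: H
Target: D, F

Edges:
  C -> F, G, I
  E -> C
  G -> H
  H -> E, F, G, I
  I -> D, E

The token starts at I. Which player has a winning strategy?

Pursuer

A0 = {D, F}
A1: add {C, I} — C (Pursuer) has C→F; I (Pursuer) has I→D.
I ∈ A1, so Pursuer can force the target.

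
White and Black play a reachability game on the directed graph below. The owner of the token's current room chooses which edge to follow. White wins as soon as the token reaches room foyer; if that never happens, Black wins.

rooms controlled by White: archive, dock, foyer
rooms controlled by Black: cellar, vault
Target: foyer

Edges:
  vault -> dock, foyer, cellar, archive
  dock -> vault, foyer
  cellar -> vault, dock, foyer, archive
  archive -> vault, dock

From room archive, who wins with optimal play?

A0 = {foyer}
A1: add {dock} — dock (White) has dock→foyer.
A2: add {archive} — archive (White) has archive→dock.
A3 = A2; e.g. vault (Black) can still go to cellar. Fixed point.
archive ∈ A2, so White can force the target.

White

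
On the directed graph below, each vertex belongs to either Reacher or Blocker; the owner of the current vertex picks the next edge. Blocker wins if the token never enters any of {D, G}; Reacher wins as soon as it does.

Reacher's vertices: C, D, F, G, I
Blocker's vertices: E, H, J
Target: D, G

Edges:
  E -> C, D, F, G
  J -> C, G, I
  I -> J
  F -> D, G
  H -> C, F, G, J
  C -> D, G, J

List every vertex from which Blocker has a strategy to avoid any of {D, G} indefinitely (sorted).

H, I, J

A0 = {D, G}
A1: add {C, F} — C (Reacher) has C→D; F (Reacher) has F→D.
A2: add {E} — E (Blocker): all of {C, D, F, G} already in.
A3 = A2; e.g. H (Blocker) can still go to J. Fixed point.
Reacher's attractor = {C, D, E, F, G}; Blocker avoids the target exactly from the complement.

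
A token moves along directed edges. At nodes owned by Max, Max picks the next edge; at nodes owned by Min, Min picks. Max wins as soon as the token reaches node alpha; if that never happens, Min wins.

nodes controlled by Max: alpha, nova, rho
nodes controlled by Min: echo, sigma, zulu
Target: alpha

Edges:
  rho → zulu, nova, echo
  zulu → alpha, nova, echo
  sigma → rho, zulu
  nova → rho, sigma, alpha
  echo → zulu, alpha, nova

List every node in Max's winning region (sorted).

alpha, nova, rho

A0 = {alpha}
A1: add {nova} — nova (Max) has nova→alpha.
A2: add {rho} — rho (Max) has rho→nova.
A3 = A2; e.g. zulu (Min) can still go to echo. Fixed point.
Max's winning region = {alpha, nova, rho}.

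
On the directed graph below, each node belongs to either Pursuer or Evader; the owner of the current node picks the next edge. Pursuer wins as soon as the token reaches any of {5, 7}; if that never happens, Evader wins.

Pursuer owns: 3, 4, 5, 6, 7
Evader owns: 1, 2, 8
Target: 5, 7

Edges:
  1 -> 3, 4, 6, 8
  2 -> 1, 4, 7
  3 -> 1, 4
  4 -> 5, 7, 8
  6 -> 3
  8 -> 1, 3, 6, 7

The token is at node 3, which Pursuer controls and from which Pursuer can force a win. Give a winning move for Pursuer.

A0 = {5, 7}
A1: add {4} — 4 (Pursuer) has 4→5.
A2: add {3} — 3 (Pursuer) has 3→4.
A3: add {6} — 6 (Pursuer) has 6→3.
A4 = A3; e.g. 1 (Evader) can still go to 8. Fixed point.
From 3, successor 4 is in the attractor (rank 1); the other successor 1 is not.

4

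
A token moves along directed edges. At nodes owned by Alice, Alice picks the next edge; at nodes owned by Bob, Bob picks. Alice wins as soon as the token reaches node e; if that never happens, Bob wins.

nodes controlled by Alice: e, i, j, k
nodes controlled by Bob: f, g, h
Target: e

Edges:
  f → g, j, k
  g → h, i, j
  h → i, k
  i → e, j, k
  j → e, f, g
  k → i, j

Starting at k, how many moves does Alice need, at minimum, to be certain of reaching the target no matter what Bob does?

2

A0 = {e}
A1: add {i, j} — i (Alice) has i→e; j (Alice) has j→e.
A2: add {k} — k (Alice) has k→i.
k enters the attractor at level 2, so Alice can force the target in 2 moves from there.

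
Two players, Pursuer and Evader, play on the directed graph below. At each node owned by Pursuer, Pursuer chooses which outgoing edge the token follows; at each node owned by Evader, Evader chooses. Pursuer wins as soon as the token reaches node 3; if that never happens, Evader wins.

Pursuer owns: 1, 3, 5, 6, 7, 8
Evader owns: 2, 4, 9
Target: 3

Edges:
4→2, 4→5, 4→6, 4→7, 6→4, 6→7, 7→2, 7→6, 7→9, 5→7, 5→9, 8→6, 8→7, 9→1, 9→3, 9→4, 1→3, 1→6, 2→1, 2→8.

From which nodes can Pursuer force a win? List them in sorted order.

1, 3

A0 = {3}
A1: add {1} — 1 (Pursuer) has 1→3.
A2 = A1; e.g. 2 (Evader) can still go to 8. Fixed point.
Pursuer's winning region = {1, 3}.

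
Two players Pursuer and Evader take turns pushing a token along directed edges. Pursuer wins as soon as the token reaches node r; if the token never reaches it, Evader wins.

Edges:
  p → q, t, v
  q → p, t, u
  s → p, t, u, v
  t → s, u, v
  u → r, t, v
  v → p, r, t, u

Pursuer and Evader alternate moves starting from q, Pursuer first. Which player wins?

Evader

Track states (vertex, player-to-move).
A0 = {(r,Pursuer), (r,Evader)}
A1: add {(u,Pursuer), (v,Pursuer)}.
A2 = A1; e.g. (p,Pursuer) stays out. (q,Pursuer) never enters ⇒ Evader avoids the target.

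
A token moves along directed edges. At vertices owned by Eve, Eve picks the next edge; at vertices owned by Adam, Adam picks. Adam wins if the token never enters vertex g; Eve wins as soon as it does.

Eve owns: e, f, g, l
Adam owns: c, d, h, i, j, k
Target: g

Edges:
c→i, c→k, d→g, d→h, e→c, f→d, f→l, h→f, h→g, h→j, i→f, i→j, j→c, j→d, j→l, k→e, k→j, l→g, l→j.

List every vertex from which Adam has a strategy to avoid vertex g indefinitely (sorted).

A0 = {g}
A1: add {l} — l (Eve) has l→g.
A2: add {f} — f (Eve) has f→l.
A3 = A2; e.g. c (Adam) can still go to i. Fixed point.
Eve's attractor = {f, g, l}; Adam avoids the target exactly from the complement.

c, d, e, h, i, j, k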